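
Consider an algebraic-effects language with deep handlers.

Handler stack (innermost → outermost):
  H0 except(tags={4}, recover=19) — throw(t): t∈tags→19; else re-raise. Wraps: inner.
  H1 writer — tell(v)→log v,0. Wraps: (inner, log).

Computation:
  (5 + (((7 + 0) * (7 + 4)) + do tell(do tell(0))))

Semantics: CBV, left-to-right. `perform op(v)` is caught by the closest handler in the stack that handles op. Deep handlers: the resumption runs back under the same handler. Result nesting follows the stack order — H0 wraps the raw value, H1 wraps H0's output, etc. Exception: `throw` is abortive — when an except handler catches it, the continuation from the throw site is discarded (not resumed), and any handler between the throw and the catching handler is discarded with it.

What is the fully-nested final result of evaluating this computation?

Answer: (82, (0, 0))

Evaluation trace:
tell(0) @ H1 ⇒ log+=0
tell(0) @ H1 ⇒ log+=0
H0 returns 82
H1 returns (82, (0, 0))
= (82, (0, 0))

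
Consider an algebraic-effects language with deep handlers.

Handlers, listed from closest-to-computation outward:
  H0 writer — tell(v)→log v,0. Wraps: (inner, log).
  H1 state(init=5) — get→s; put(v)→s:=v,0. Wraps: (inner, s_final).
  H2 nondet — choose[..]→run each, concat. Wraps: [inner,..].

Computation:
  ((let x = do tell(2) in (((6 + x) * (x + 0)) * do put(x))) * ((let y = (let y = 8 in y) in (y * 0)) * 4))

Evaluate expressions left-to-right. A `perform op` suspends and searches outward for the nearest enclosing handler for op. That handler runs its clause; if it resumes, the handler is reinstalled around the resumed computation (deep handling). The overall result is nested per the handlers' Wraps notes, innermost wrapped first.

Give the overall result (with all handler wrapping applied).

Step-by-step:
tell(2) @ H0 ⇒ log+=2
put(0) @ H1 ⇒ s:=0
H0 returns (0, (2))
H1 returns ((0, (2)), 0)
H2 returns [((0, (2)), 0)]
= [((0, (2)), 0)]

Answer: [((0, (2)), 0)]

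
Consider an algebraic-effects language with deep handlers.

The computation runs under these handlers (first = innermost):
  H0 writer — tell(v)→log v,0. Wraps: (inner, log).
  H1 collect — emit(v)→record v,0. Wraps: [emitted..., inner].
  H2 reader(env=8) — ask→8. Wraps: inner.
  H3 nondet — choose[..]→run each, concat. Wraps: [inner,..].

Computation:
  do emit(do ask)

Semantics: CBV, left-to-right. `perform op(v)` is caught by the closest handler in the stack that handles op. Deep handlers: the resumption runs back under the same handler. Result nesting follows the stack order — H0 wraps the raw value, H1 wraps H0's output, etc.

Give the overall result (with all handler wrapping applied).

Answer: [[8, (0, ())]]

Step-by-step:
ask @ H2 ⇒ 8
emit(8) @ H1 ⇒ out+=8
H0 returns (0, ())
H1 returns [8, (0, ())]
H2 returns [8, (0, ())]
H3 returns [[8, (0, ())]]
= [[8, (0, ())]]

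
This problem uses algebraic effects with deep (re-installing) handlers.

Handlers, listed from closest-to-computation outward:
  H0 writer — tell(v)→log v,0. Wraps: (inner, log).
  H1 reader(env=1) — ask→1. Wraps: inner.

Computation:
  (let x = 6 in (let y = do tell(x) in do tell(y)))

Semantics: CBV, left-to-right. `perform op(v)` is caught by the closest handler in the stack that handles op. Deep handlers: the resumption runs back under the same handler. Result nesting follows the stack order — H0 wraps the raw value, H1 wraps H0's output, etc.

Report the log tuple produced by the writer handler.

Step-by-step:
tell(6) @ H0 ⇒ log+=6
tell(0) @ H0 ⇒ log+=0
H0 returns (0, (6, 0))
H1 returns (0, (6, 0))
= (0, (6, 0))

Answer: (6, 0)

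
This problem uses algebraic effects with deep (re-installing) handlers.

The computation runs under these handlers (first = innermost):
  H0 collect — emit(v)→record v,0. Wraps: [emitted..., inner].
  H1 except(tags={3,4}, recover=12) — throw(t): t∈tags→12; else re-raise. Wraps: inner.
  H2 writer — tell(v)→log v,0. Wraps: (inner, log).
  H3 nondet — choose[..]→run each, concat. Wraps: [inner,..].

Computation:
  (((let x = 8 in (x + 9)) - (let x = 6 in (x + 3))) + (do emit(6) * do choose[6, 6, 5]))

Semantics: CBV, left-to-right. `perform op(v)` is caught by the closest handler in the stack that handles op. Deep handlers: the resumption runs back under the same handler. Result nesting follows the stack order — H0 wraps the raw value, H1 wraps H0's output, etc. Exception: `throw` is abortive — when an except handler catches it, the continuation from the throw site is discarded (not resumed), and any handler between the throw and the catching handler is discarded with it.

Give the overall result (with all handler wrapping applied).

Answer: [([6, 8], ()), ([6, 8], ()), ([6, 8], ())]

Step-by-step:
emit(6) @ H0 ⇒ out+=6
choose[6, 6, 5] @ H3
  branch[0] choose=6:
    H0 returns [6, 8]
    H1 returns [6, 8]
    H2 returns ([6, 8], ())
    H3 returns [([6, 8], ())]
  branch[1] choose=6:
    H0 returns [6, 8]
    H1 returns [6, 8]
    H2 returns ([6, 8], ())
    H3 returns [([6, 8], ())]
  branch[2] choose=5:
    H0 returns [6, 8]
    H1 returns [6, 8]
    H2 returns ([6, 8], ())
    H3 returns [([6, 8], ())]
= [([6, 8], ()), ([6, 8], ()), ([6, 8], ())]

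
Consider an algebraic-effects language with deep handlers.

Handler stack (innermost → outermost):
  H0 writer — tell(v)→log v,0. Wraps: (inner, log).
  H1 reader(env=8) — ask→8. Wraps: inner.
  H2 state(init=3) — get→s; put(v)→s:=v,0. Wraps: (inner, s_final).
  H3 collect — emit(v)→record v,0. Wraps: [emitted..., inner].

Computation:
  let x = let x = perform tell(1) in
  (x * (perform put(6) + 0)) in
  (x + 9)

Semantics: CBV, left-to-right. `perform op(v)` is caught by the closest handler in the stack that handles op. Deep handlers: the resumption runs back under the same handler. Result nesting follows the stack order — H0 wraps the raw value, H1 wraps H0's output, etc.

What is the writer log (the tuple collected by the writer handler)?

Working:
tell(1) @ H0 ⇒ log+=1
put(6) @ H2 ⇒ s:=6
H0 returns (9, (1))
H1 returns (9, (1))
H2 returns ((9, (1)), 6)
H3 returns [((9, (1)), 6)]
= [((9, (1)), 6)]

Answer: (1)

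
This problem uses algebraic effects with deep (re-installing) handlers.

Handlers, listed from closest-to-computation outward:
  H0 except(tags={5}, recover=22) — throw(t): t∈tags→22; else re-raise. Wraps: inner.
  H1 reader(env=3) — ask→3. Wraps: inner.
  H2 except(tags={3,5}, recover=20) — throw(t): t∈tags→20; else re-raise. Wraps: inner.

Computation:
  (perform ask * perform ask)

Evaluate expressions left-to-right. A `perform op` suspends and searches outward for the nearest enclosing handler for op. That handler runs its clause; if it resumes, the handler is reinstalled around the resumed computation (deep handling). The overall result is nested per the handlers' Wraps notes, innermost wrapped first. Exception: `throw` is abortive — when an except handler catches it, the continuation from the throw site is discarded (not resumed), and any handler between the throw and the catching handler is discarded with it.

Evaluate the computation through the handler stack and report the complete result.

Working:
ask @ H1 ⇒ 3
ask @ H1 ⇒ 3
H0 returns 9
H1 returns 9
H2 returns 9
= 9

Answer: 9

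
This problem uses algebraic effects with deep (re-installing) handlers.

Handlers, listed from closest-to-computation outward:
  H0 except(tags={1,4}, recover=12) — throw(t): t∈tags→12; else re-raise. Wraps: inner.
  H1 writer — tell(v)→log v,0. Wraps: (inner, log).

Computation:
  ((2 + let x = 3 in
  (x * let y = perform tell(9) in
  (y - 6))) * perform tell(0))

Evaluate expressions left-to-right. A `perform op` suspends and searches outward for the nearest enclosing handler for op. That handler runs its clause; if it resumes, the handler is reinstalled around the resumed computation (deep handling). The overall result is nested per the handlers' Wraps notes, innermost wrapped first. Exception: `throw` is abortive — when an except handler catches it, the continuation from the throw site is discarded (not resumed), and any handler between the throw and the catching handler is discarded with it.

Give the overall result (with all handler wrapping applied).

Working:
tell(9) @ H1 ⇒ log+=9
tell(0) @ H1 ⇒ log+=0
H0 returns 0
H1 returns (0, (9, 0))
= (0, (9, 0))

Answer: (0, (9, 0))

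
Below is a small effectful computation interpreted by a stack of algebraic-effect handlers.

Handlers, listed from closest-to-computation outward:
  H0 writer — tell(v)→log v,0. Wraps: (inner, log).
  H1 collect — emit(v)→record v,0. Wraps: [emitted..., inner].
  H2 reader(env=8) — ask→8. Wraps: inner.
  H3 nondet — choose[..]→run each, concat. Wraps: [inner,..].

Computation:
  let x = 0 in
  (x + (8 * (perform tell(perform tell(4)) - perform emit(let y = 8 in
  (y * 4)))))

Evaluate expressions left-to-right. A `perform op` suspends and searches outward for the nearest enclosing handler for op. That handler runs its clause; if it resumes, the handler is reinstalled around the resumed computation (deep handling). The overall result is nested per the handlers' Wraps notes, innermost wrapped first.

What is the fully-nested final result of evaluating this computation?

Working:
tell(4) @ H0 ⇒ log+=4
tell(0) @ H0 ⇒ log+=0
emit(32) @ H1 ⇒ out+=32
H0 returns (0, (4, 0))
H1 returns [32, (0, (4, 0))]
H2 returns [32, (0, (4, 0))]
H3 returns [[32, (0, (4, 0))]]
= [[32, (0, (4, 0))]]

Answer: [[32, (0, (4, 0))]]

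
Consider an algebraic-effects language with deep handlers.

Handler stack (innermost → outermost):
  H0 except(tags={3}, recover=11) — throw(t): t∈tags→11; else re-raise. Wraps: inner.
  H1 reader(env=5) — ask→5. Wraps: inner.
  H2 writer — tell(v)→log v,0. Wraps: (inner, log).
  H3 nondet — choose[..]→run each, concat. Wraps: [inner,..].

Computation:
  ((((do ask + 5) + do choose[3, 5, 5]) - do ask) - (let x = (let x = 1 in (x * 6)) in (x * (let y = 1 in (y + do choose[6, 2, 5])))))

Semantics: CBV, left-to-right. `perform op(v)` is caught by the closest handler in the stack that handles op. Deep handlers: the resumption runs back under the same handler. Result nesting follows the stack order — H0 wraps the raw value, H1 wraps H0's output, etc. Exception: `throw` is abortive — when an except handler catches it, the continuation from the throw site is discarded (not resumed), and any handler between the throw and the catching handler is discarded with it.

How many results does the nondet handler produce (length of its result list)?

Answer: 9

Step-by-step:
ask @ H1 ⇒ 5
choose[3, 5, 5] @ H3
  branch[0] choose=3:
    ask @ H1 ⇒ 5
    choose[6, 2, 5] @ H3
      branch[0] choose=6:
        H0 returns -34
        H1 returns -34
        H2 returns (-34, ())
        H3 returns [(-34, ())]
      branch[1] choose=2:
        H0 returns -10
        H1 returns -10
        H2 returns (-10, ())
        H3 returns [(-10, ())]
      branch[2] choose=5:
        H0 returns -28
        H1 returns -28
        H2 returns (-28, ())
        H3 returns [(-28, ())]
  branch[1] choose=5:
    ask @ H1 ⇒ 5
    choose[6, 2, 5] @ H3
      branch[0] choose=6:
        H0 returns -32
        H1 returns -32
        H2 returns (-32, ())
        H3 returns [(-32, ())]
      branch[1] choose=2:
        H0 returns -8
        H1 returns -8
        H2 returns (-8, ())
        H3 returns [(-8, ())]
      branch[2] choose=5:
        H0 returns -26
        H1 returns -26
        H2 returns (-26, ())
        H3 returns [(-26, ())]
  branch[2] choose=5:
    ask @ H1 ⇒ 5
    choose[6, 2, 5] @ H3
      branch[0] choose=6:
        H0 returns -32
        H1 returns -32
        H2 returns (-32, ())
        H3 returns [(-32, ())]
      branch[1] choose=2:
        H0 returns -8
        H1 returns -8
        H2 returns (-8, ())
        H3 returns [(-8, ())]
      branch[2] choose=5:
        H0 returns -26
        H1 returns -26
        H2 returns (-26, ())
        H3 returns [(-26, ())]
= [(-34, ()), (-10, ()), (-28, ()), (-32, ()), (-8, ()), (-26, ()), (-32, ()), (-8, ()), (-26, ())]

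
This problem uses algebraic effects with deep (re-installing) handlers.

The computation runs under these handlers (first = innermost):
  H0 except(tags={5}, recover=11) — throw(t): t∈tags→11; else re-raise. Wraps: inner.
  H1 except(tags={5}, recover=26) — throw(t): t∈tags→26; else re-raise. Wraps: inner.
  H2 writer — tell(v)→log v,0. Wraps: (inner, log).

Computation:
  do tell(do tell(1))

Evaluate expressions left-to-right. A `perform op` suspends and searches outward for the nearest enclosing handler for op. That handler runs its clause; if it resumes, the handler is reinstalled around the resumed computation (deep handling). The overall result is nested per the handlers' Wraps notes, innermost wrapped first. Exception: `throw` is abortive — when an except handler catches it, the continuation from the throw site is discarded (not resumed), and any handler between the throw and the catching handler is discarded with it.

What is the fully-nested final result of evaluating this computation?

Evaluation trace:
tell(1) @ H2 ⇒ log+=1
tell(0) @ H2 ⇒ log+=0
H0 returns 0
H1 returns 0
H2 returns (0, (1, 0))
= (0, (1, 0))

Answer: (0, (1, 0))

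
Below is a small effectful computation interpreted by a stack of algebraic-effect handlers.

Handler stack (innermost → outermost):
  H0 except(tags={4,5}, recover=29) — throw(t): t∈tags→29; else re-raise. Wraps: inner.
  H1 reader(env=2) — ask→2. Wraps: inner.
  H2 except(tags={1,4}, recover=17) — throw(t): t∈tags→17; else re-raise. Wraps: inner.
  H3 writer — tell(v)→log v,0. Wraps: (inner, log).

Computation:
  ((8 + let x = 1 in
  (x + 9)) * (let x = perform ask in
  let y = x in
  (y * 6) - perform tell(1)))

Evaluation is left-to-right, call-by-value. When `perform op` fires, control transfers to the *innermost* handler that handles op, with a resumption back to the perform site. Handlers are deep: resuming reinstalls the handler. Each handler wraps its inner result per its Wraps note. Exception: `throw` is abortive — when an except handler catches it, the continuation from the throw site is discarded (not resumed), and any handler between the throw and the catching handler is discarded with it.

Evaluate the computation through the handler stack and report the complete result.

Answer: (216, (1))

Step-by-step:
ask @ H1 ⇒ 2
tell(1) @ H3 ⇒ log+=1
H0 returns 216
H1 returns 216
H2 returns 216
H3 returns (216, (1))
= (216, (1))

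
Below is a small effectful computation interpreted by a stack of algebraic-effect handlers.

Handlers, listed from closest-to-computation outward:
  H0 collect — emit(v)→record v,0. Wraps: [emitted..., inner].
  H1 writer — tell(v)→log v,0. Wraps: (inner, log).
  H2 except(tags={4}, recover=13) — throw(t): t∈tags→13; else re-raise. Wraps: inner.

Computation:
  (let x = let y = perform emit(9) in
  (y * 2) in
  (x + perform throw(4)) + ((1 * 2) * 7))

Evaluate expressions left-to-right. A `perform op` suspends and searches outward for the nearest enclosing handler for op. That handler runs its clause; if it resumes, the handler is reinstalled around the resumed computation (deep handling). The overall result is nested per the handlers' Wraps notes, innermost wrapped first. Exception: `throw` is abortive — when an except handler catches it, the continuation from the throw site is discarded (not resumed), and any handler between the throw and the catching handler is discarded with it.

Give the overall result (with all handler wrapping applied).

Answer: 13

Step-by-step:
emit(9) @ H0 ⇒ out+=9
throw(4) @ H2 caught ⇒ 13
= 13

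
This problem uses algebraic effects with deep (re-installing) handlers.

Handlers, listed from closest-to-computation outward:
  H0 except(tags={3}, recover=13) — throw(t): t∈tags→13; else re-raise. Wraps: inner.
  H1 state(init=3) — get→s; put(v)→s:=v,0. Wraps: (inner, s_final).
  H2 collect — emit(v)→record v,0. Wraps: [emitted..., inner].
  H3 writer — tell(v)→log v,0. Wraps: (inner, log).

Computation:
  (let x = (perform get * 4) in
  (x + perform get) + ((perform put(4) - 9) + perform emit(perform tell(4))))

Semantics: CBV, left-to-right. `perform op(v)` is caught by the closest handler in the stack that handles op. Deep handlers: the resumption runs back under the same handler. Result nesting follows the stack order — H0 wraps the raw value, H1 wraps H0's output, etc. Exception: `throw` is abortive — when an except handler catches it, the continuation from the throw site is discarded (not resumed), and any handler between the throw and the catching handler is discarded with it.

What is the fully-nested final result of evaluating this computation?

Evaluation trace:
get @ H1 ⇒ 3
get @ H1 ⇒ 3
put(4) @ H1 ⇒ s:=4
tell(4) @ H3 ⇒ log+=4
emit(0) @ H2 ⇒ out+=0
H0 returns 6
H1 returns (6, 4)
H2 returns [0, (6, 4)]
H3 returns ([0, (6, 4)], (4))
= ([0, (6, 4)], (4))

Answer: ([0, (6, 4)], (4))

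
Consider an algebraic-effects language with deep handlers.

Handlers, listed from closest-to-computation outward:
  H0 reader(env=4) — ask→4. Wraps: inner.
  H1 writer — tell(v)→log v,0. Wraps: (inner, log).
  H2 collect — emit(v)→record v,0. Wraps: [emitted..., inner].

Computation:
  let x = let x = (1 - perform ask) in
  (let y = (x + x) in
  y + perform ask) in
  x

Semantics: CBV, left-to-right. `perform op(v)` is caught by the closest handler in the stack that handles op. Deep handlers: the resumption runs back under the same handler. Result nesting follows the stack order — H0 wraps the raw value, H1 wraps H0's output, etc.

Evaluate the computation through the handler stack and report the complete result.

Answer: [(-2, ())]

Evaluation trace:
ask @ H0 ⇒ 4
ask @ H0 ⇒ 4
H0 returns -2
H1 returns (-2, ())
H2 returns [(-2, ())]
= [(-2, ())]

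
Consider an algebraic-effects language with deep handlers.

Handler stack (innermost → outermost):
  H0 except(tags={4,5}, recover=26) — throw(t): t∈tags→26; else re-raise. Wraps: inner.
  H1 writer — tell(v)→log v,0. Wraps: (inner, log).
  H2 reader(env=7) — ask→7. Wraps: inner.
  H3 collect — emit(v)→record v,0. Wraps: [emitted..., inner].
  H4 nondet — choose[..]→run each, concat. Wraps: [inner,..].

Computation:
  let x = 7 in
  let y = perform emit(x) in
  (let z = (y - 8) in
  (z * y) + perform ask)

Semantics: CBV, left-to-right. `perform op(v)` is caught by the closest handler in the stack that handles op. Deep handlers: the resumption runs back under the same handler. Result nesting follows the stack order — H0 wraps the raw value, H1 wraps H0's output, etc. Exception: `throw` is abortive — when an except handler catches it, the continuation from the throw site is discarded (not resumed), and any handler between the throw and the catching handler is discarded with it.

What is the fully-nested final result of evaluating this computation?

Evaluation trace:
emit(7) @ H3 ⇒ out+=7
ask @ H2 ⇒ 7
H0 returns 7
H1 returns (7, ())
H2 returns (7, ())
H3 returns [7, (7, ())]
H4 returns [[7, (7, ())]]
= [[7, (7, ())]]

Answer: [[7, (7, ())]]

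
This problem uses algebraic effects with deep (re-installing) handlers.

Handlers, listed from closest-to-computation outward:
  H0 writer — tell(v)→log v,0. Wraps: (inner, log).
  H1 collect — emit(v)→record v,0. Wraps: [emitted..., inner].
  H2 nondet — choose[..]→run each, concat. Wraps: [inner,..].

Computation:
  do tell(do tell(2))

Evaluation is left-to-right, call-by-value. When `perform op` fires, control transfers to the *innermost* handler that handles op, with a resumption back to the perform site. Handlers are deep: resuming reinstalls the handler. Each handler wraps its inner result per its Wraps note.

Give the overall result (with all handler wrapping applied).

Evaluation trace:
tell(2) @ H0 ⇒ log+=2
tell(0) @ H0 ⇒ log+=0
H0 returns (0, (2, 0))
H1 returns [(0, (2, 0))]
H2 returns [[(0, (2, 0))]]
= [[(0, (2, 0))]]

Answer: [[(0, (2, 0))]]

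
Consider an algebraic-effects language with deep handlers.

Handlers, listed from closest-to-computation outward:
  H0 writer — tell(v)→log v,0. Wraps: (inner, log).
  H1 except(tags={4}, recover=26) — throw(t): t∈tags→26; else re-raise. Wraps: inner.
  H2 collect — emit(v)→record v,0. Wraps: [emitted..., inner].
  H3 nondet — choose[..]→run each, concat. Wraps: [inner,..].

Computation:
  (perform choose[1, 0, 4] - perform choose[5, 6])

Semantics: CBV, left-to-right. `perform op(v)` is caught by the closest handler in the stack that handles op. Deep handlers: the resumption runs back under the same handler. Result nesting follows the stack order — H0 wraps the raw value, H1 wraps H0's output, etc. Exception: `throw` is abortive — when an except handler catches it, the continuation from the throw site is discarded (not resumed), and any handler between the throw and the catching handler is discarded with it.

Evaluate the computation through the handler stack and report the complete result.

Answer: [[(-4, ())], [(-5, ())], [(-5, ())], [(-6, ())], [(-1, ())], [(-2, ())]]

Step-by-step:
choose[1, 0, 4] @ H3
  branch[0] choose=1:
    choose[5, 6] @ H3
      branch[0] choose=5:
        H0 returns (-4, ())
        H1 returns (-4, ())
        H2 returns [(-4, ())]
        H3 returns [[(-4, ())]]
      branch[1] choose=6:
        H0 returns (-5, ())
        H1 returns (-5, ())
        H2 returns [(-5, ())]
        H3 returns [[(-5, ())]]
  branch[1] choose=0:
    choose[5, 6] @ H3
      branch[0] choose=5:
        H0 returns (-5, ())
        H1 returns (-5, ())
        H2 returns [(-5, ())]
        H3 returns [[(-5, ())]]
      branch[1] choose=6:
        H0 returns (-6, ())
        H1 returns (-6, ())
        H2 returns [(-6, ())]
        H3 returns [[(-6, ())]]
  branch[2] choose=4:
    choose[5, 6] @ H3
      branch[0] choose=5:
        H0 returns (-1, ())
        H1 returns (-1, ())
        H2 returns [(-1, ())]
        H3 returns [[(-1, ())]]
      branch[1] choose=6:
        H0 returns (-2, ())
        H1 returns (-2, ())
        H2 returns [(-2, ())]
        H3 returns [[(-2, ())]]
= [[(-4, ())], [(-5, ())], [(-5, ())], [(-6, ())], [(-1, ())], [(-2, ())]]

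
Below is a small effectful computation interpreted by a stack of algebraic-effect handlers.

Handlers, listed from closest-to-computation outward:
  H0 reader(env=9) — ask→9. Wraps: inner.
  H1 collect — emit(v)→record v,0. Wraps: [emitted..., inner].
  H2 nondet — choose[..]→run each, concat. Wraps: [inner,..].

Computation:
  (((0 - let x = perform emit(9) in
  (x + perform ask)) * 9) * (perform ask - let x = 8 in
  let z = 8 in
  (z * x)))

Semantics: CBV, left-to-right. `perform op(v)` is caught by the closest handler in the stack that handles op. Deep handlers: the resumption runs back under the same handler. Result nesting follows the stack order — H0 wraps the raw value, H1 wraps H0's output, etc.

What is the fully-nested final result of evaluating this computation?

Step-by-step:
emit(9) @ H1 ⇒ out+=9
ask @ H0 ⇒ 9
ask @ H0 ⇒ 9
H0 returns 4455
H1 returns [9, 4455]
H2 returns [[9, 4455]]
= [[9, 4455]]

Answer: [[9, 4455]]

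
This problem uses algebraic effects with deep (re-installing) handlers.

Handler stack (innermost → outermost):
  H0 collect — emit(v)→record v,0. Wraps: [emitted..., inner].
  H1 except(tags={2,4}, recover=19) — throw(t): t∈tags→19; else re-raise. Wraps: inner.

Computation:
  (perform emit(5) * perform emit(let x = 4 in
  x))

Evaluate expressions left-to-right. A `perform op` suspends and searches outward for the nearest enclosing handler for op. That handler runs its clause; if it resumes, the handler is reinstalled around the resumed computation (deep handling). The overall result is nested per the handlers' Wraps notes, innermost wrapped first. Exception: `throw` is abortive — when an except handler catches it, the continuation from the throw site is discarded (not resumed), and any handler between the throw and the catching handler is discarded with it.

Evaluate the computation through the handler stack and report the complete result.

Answer: [5, 4, 0]

Evaluation trace:
emit(5) @ H0 ⇒ out+=5
emit(4) @ H0 ⇒ out+=4
H0 returns [5, 4, 0]
H1 returns [5, 4, 0]
= [5, 4, 0]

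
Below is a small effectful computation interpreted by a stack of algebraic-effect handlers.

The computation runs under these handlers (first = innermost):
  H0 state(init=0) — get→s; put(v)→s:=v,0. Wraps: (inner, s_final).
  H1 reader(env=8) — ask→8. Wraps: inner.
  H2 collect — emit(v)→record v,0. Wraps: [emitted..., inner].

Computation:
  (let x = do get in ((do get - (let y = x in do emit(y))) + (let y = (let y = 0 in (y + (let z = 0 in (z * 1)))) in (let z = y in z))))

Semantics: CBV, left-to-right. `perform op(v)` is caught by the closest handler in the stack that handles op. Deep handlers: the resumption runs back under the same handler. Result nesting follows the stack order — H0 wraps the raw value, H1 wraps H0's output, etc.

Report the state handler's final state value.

Answer: 0

Step-by-step:
get @ H0 ⇒ 0
get @ H0 ⇒ 0
emit(0) @ H2 ⇒ out+=0
H0 returns (0, 0)
H1 returns (0, 0)
H2 returns [0, (0, 0)]
= [0, (0, 0)]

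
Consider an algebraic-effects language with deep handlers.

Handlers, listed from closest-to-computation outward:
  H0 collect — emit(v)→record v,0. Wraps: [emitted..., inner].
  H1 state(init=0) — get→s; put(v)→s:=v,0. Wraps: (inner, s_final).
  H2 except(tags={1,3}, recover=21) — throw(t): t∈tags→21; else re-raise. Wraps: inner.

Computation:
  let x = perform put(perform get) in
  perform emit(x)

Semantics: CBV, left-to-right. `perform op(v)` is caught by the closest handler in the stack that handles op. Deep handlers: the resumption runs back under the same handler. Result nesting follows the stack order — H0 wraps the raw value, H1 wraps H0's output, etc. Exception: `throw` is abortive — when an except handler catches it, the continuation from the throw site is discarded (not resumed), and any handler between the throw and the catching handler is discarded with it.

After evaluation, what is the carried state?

Working:
get @ H1 ⇒ 0
put(0) @ H1 ⇒ s:=0
emit(0) @ H0 ⇒ out+=0
H0 returns [0, 0]
H1 returns ([0, 0], 0)
H2 returns ([0, 0], 0)
= ([0, 0], 0)

Answer: 0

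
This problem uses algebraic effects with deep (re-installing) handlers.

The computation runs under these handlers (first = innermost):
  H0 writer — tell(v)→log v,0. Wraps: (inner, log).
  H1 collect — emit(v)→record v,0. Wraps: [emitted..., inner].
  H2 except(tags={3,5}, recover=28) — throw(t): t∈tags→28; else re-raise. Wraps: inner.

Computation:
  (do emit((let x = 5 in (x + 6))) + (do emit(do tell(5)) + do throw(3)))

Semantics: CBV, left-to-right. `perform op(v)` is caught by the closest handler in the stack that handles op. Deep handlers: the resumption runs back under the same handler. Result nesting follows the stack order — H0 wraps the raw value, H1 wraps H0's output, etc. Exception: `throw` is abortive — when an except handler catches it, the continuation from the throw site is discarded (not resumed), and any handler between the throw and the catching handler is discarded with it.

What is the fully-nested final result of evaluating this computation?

Answer: 28

Working:
emit(11) @ H1 ⇒ out+=11
tell(5) @ H0 ⇒ log+=5
emit(0) @ H1 ⇒ out+=0
throw(3) @ H2 caught ⇒ 28
= 28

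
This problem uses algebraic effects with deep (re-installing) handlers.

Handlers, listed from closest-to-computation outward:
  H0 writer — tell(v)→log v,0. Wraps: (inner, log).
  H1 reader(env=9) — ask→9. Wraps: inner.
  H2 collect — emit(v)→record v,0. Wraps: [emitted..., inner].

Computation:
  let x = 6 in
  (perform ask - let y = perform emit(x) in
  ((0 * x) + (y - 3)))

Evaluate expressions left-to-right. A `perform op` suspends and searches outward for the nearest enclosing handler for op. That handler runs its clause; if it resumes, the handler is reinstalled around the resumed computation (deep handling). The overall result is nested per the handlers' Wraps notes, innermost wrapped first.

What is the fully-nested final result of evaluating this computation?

Step-by-step:
ask @ H1 ⇒ 9
emit(6) @ H2 ⇒ out+=6
H0 returns (12, ())
H1 returns (12, ())
H2 returns [6, (12, ())]
= [6, (12, ())]

Answer: [6, (12, ())]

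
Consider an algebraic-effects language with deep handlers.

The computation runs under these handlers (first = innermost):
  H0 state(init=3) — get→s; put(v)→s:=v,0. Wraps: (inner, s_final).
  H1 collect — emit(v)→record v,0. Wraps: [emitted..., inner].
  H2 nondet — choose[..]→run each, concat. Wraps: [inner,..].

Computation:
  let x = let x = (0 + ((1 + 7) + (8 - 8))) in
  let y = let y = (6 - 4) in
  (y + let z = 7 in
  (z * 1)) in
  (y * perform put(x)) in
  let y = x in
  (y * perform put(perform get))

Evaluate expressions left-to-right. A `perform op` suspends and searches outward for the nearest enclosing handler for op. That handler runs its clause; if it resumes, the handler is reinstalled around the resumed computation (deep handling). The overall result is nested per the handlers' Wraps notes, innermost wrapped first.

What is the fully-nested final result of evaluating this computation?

Answer: [[(0, 8)]]

Evaluation trace:
put(8) @ H0 ⇒ s:=8
get @ H0 ⇒ 8
put(8) @ H0 ⇒ s:=8
H0 returns (0, 8)
H1 returns [(0, 8)]
H2 returns [[(0, 8)]]
= [[(0, 8)]]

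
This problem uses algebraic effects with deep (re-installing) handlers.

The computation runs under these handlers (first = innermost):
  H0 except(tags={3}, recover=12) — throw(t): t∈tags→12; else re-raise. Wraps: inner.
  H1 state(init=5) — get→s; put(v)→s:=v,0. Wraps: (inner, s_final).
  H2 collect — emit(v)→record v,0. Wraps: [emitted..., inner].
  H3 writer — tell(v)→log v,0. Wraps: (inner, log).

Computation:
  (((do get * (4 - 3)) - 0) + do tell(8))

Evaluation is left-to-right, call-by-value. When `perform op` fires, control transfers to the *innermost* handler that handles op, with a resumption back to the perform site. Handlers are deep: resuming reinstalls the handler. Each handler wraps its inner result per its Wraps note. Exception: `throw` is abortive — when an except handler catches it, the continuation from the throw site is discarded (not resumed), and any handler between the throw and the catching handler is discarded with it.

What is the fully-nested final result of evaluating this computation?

Answer: ([(5, 5)], (8))

Working:
get @ H1 ⇒ 5
tell(8) @ H3 ⇒ log+=8
H0 returns 5
H1 returns (5, 5)
H2 returns [(5, 5)]
H3 returns ([(5, 5)], (8))
= ([(5, 5)], (8))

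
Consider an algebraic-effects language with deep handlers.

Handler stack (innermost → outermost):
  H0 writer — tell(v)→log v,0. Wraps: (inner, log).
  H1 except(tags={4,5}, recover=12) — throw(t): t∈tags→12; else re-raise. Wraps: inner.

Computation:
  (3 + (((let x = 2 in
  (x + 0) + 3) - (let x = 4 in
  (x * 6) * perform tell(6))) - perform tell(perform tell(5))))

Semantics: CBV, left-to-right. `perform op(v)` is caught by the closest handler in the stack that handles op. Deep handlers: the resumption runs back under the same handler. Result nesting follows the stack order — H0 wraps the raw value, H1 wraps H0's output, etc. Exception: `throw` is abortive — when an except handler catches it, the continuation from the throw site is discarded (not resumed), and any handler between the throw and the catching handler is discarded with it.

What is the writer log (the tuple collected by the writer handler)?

Answer: (6, 5, 0)

Evaluation trace:
tell(6) @ H0 ⇒ log+=6
tell(5) @ H0 ⇒ log+=5
tell(0) @ H0 ⇒ log+=0
H0 returns (8, (6, 5, 0))
H1 returns (8, (6, 5, 0))
= (8, (6, 5, 0))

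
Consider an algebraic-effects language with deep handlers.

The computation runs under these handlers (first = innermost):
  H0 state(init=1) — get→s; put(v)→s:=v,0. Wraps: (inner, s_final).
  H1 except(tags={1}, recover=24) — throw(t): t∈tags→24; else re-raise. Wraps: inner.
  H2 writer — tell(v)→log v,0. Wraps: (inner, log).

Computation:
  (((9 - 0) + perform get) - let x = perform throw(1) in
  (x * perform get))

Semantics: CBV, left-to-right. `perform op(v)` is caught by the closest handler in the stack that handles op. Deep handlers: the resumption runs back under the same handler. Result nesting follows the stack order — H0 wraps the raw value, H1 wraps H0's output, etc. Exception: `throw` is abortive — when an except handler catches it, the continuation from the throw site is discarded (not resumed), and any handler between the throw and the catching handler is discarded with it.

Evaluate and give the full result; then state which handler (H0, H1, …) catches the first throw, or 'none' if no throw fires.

Evaluation trace:
get @ H0 ⇒ 1
throw(1) @ H1 caught ⇒ 24
H2 returns (24, ())
= (24, ())

Answer: (24, ()) ; first throw caught by: H1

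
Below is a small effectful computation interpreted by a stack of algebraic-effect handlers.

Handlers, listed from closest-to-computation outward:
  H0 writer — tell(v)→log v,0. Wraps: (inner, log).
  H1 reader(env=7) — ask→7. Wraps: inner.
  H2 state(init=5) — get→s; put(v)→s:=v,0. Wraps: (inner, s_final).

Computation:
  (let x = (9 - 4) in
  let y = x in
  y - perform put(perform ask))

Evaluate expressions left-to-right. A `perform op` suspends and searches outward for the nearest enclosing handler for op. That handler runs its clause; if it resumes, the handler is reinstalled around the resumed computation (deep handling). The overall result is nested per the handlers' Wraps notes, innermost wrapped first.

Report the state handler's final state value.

Working:
ask @ H1 ⇒ 7
put(7) @ H2 ⇒ s:=7
H0 returns (5, ())
H1 returns (5, ())
H2 returns ((5, ()), 7)
= ((5, ()), 7)

Answer: 7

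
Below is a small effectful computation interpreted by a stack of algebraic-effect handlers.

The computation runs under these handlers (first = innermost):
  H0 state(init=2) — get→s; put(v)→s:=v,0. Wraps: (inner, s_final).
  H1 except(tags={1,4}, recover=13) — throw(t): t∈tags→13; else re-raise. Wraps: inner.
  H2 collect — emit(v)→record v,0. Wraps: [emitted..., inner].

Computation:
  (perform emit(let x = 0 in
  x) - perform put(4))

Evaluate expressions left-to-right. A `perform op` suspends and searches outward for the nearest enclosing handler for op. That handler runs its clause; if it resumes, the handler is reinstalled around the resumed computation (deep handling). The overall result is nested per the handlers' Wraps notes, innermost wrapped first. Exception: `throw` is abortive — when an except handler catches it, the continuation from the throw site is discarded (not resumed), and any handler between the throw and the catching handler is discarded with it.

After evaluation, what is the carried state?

Answer: 4

Step-by-step:
emit(0) @ H2 ⇒ out+=0
put(4) @ H0 ⇒ s:=4
H0 returns (0, 4)
H1 returns (0, 4)
H2 returns [0, (0, 4)]
= [0, (0, 4)]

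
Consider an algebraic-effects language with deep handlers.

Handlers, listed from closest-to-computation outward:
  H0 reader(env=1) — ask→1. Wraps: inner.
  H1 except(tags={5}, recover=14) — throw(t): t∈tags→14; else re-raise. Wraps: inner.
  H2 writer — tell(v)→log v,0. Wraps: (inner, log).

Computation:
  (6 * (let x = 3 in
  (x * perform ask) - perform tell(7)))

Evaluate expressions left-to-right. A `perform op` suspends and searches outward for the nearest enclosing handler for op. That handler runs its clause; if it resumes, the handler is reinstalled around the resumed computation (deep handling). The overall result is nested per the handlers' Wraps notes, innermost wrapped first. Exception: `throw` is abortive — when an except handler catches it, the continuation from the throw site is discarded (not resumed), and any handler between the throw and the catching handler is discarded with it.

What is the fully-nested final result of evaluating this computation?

Answer: (18, (7))

Step-by-step:
ask @ H0 ⇒ 1
tell(7) @ H2 ⇒ log+=7
H0 returns 18
H1 returns 18
H2 returns (18, (7))
= (18, (7))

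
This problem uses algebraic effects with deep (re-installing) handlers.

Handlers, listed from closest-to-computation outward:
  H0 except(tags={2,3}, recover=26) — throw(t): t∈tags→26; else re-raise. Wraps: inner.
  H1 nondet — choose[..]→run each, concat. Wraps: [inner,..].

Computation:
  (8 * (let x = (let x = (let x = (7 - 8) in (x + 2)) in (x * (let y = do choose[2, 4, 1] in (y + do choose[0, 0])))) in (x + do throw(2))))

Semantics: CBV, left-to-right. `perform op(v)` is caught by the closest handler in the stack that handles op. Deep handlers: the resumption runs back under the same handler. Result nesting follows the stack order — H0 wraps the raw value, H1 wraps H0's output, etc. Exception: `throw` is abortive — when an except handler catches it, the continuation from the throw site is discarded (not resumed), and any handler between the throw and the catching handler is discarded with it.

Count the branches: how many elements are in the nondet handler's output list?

Step-by-step:
choose[2, 4, 1] @ H1
  branch[0] choose=2:
    choose[0, 0] @ H1
      branch[0] choose=0:
        throw(2) @ H0 caught ⇒ 26
        H1 returns [26]
      branch[1] choose=0:
        throw(2) @ H0 caught ⇒ 26
        H1 returns [26]
  branch[1] choose=4:
    choose[0, 0] @ H1
      branch[0] choose=0:
        throw(2) @ H0 caught ⇒ 26
        H1 returns [26]
      branch[1] choose=0:
        throw(2) @ H0 caught ⇒ 26
        H1 returns [26]
  branch[2] choose=1:
    choose[0, 0] @ H1
      branch[0] choose=0:
        throw(2) @ H0 caught ⇒ 26
        H1 returns [26]
      branch[1] choose=0:
        throw(2) @ H0 caught ⇒ 26
        H1 returns [26]
= [26, 26, 26, 26, 26, 26]

Answer: 6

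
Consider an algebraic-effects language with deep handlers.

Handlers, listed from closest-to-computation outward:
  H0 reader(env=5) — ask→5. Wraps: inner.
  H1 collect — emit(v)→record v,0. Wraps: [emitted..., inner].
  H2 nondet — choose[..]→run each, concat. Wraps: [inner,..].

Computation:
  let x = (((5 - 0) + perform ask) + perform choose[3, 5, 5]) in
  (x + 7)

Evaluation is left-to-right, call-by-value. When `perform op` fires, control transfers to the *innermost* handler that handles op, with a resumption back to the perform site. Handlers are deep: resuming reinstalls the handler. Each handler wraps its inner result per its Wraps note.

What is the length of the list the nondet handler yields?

Evaluation trace:
ask @ H0 ⇒ 5
choose[3, 5, 5] @ H2
  branch[0] choose=3:
    H0 returns 20
    H1 returns [20]
    H2 returns [[20]]
  branch[1] choose=5:
    H0 returns 22
    H1 returns [22]
    H2 returns [[22]]
  branch[2] choose=5:
    H0 returns 22
    H1 returns [22]
    H2 returns [[22]]
= [[20], [22], [22]]

Answer: 3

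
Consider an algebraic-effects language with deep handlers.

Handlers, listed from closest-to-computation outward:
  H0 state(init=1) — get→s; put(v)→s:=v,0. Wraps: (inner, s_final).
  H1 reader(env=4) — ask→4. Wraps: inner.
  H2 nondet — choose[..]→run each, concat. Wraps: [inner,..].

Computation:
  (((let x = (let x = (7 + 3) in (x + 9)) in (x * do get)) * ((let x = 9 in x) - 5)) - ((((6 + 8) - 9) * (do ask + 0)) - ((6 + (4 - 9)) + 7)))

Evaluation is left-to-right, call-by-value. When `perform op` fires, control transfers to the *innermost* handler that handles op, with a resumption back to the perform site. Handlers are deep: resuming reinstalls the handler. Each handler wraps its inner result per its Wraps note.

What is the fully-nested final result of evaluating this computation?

Answer: [(64, 1)]

Step-by-step:
get @ H0 ⇒ 1
ask @ H1 ⇒ 4
H0 returns (64, 1)
H1 returns (64, 1)
H2 returns [(64, 1)]
= [(64, 1)]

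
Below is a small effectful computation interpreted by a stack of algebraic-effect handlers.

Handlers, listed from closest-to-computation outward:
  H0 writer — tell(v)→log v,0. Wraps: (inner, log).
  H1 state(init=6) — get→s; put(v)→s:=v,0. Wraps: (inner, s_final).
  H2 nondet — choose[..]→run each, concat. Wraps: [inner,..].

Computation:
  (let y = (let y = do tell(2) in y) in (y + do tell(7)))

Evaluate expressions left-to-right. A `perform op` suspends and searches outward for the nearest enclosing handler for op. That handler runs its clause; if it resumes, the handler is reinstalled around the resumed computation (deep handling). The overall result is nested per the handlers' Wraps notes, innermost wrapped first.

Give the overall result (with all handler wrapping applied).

Answer: [((0, (2, 7)), 6)]

Evaluation trace:
tell(2) @ H0 ⇒ log+=2
tell(7) @ H0 ⇒ log+=7
H0 returns (0, (2, 7))
H1 returns ((0, (2, 7)), 6)
H2 returns [((0, (2, 7)), 6)]
= [((0, (2, 7)), 6)]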